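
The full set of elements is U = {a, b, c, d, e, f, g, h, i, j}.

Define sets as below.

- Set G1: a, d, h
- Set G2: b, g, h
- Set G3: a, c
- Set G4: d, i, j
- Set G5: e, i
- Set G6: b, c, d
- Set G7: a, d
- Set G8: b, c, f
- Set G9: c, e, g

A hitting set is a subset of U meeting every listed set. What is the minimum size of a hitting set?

4

Take T = {a, b, c, i}. Each listed set contains at least one of these, so T is a hitting set of size 4.
No choice of 3 elements meets every set, so 4 is the minimum.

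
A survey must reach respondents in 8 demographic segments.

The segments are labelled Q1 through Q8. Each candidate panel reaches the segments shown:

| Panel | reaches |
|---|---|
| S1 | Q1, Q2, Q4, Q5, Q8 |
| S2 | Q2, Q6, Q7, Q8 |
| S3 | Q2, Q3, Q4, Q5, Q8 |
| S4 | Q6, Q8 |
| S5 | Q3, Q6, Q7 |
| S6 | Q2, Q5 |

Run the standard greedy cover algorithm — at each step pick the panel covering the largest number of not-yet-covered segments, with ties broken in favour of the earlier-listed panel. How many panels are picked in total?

2

Greedy: pick S1 (covers 5 new) → pick S5 (covers 3 new). Total picks: 2.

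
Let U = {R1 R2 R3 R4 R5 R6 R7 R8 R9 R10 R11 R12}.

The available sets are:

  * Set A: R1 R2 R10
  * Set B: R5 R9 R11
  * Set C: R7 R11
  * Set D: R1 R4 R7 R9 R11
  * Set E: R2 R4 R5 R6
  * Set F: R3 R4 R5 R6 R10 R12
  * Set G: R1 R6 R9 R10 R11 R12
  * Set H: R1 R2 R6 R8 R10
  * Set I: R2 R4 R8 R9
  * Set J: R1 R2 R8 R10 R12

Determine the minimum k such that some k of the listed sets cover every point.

3

Take {D, F, H}. Their union is {R1, R2, R3, R4, R5, R6, R7, R8, R9, R10, R11, R12}, which is all 12 points.
Only F contains R3, so F is forced; the remaining 6 points need at least 2 more sets (each remaining set adds at most 4) — so at least 3 sets are needed, and 3 is optimal.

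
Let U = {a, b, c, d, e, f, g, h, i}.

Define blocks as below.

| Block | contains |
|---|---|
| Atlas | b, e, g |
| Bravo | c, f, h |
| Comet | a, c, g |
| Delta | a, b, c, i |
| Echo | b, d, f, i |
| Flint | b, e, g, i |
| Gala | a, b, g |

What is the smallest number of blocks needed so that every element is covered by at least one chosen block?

4

Bravo and Delta and Echo and Flint together: Bravo ∪ Delta ∪ Echo ∪ Flint = {a, b, c, d, e, f, g, h, i} — every element is covered.
No 3 of the 7 blocks cover everything (all 35 combinations miss at least one element), so 4 is optimal.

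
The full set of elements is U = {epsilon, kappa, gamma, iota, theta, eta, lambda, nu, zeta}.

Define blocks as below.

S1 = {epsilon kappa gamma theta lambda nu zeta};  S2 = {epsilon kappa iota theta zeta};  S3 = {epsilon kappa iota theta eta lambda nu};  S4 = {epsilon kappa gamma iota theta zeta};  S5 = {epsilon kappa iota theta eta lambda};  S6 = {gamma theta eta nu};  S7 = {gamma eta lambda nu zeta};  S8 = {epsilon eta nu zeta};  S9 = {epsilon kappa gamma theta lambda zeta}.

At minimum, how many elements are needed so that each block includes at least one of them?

2

The 2 elements {kappa, eta} hit every block.
No single element lies in every block, so at least 2 are needed and 2 is optimal.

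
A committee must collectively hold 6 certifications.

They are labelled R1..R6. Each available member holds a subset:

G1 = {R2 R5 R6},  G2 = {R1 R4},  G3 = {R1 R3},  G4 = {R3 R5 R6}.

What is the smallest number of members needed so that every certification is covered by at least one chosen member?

G1 and G2 and G3 together: G1 ∪ G2 ∪ G3 = {R1, R2, R3, R4, R5, R6} — every certification is covered.
Only G1 contains R2, so G1 is forced; the remaining 3 certifications need at least 2 more members (each remaining member adds at most 2) — so at least 3 members are needed, and 3 is optimal.

3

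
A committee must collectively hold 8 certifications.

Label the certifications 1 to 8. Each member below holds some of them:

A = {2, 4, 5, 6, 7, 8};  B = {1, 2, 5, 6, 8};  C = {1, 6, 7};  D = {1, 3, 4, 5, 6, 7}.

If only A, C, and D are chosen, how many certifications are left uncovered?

0

Union of A, C, D = {1, 2, 3, 4, 5, 6, 7, 8} — that's every certification, so 0 are uncovered.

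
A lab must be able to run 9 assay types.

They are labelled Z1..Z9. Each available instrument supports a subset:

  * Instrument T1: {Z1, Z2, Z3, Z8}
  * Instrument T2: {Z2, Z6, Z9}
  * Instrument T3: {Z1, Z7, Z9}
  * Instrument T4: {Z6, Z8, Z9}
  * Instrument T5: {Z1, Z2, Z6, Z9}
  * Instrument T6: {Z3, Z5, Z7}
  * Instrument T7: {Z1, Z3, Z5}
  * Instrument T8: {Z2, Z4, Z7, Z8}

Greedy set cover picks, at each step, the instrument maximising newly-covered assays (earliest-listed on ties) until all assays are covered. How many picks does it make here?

Greedy: pick T1 (covers 4 new) → pick T2 (covers 2 new) → pick T6 (covers 2 new) → pick T8 (covers 1 new). Total picks: 4.
(The true minimum cover uses only 3 instruments, so greedy is not optimal here.)

4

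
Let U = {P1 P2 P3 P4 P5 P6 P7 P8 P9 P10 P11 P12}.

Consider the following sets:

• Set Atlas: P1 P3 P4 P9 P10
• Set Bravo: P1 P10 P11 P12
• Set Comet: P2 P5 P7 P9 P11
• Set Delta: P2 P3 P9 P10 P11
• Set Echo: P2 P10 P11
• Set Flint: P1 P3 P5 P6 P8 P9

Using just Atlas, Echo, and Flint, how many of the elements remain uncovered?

2

Union of Atlas, Echo, Flint = {P1, P2, P3, P4, P5, P6, P8, P9, P10, P11}.
Not covered: P7, P12 — 2 elements.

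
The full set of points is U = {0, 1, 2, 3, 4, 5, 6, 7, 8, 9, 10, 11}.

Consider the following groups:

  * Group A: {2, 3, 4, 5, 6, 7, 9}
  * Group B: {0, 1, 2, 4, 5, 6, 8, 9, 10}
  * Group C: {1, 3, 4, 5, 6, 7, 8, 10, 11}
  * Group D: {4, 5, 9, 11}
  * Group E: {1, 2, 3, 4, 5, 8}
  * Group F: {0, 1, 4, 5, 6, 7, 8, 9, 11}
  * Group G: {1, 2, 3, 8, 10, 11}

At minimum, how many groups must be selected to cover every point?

2

F and G cover everything between them: the union {0, 1, 2, 3, 4, 5, 6, 7, 8, 9, 10, 11} is all of U.
No single group has all 12 points (the largest, B, has 9), so 2 is optimal.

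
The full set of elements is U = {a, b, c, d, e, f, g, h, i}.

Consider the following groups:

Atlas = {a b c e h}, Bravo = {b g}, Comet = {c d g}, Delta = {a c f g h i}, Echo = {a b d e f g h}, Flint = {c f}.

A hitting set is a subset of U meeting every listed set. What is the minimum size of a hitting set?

2

The 2 elements {c, g} hit every group.
The groups Bravo, Flint are pairwise disjoint, so any hitting set needs a separate element for each — at least 2. Hence 2 is optimal.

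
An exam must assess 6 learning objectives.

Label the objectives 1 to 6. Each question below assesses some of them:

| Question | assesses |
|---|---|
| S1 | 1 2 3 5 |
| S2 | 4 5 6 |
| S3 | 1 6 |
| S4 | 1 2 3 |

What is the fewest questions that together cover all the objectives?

Take {S1, S2}. Their union is {1, 2, 3, 4, 5, 6}, which is all 6 objectives.
No single question has all 6 objectives (the largest, S1, has 4), so 2 is optimal.

2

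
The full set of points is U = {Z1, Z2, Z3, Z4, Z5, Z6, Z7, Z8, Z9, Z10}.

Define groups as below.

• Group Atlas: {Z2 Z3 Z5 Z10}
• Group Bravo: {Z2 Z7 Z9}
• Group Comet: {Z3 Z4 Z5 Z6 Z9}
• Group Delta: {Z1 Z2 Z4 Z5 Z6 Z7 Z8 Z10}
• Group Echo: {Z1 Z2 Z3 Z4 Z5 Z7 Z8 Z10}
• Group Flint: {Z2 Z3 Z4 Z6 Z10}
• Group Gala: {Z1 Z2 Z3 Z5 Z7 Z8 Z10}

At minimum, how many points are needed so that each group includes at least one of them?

2

The 2 points {Z2, Z5} hit every group.
No single point lies in every group, so at least 2 are needed and 2 is optimal.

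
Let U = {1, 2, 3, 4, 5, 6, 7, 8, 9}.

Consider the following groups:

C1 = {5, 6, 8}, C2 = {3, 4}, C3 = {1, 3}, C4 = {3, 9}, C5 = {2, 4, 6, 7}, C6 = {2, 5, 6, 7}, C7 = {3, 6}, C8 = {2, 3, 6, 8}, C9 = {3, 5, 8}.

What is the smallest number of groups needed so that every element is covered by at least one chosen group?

C3, C4, C5, and C9 cover everything between them: the union {1, 2, 3, 4, 5, 6, 7, 8, 9} is all of U.
No 3 of the 9 groups cover everything (all 84 combinations miss at least one element), so 4 is optimal.

4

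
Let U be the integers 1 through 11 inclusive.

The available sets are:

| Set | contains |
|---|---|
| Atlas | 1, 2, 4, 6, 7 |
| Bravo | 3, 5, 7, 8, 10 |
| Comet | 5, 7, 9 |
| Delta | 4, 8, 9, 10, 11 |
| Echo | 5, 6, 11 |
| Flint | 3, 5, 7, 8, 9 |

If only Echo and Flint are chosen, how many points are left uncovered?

Union of Echo, Flint = {3, 5, 6, 7, 8, 9, 11}.
Not covered: 1, 2, 4, 10 — 4 points.

4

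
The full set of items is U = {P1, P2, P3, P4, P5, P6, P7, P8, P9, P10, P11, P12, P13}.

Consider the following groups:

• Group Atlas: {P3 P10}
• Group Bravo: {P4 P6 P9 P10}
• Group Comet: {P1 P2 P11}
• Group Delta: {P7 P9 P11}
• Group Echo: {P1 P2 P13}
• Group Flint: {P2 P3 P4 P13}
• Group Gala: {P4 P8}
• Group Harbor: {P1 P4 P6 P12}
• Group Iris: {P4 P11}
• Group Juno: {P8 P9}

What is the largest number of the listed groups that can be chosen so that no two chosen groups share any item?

4

Atlas, Delta, Echo, Gala are pairwise disjoint (Atlas={P3,P10}; Delta={P7,P9,P11}; Echo={P1,P2,P13}; Gala={P4,P8}).
Every remaining group overlaps one of these, and no 5 of the listed groups are pairwise disjoint, so 4 is the maximum.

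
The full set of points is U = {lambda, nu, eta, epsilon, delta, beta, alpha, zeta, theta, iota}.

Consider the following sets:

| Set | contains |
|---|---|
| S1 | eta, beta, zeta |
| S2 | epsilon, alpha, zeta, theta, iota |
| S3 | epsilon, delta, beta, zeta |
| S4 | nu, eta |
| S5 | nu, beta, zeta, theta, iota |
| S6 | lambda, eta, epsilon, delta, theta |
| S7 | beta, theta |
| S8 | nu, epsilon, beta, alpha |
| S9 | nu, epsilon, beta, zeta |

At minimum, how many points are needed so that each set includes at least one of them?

Take H = {eta, beta, theta}. Each listed set contains at least one of these, so H is a hitting set of size 3.
No choice of 2 points meets every set, so 3 is the minimum.

3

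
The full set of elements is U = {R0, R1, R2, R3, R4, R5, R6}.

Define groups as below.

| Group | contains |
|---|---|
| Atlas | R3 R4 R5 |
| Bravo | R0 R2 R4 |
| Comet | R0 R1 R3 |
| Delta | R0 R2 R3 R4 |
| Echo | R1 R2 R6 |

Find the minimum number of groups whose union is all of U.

3

Atlas and Comet and Echo together: Atlas ∪ Comet ∪ Echo = {R0, R1, R2, R3, R4, R5, R6} — every element is covered.
Only Atlas contains R5, so Atlas is forced; the remaining 4 elements need at least 2 more groups (each remaining group adds at most 3) — so at least 3 groups are needed, and 3 is optimal.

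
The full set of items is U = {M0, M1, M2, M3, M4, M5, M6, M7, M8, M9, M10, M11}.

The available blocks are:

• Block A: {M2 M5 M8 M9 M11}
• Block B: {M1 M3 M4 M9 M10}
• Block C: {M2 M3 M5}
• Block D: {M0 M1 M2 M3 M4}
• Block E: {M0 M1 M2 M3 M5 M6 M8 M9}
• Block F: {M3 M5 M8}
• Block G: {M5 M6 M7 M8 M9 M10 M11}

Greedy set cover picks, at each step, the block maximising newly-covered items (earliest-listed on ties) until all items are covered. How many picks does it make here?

3

Greedy: pick E (covers 8 new) → pick G (covers 3 new) → pick B (covers 1 new). Total picks: 3.
(The true minimum cover uses only 2 blocks, so greedy is not optimal here.)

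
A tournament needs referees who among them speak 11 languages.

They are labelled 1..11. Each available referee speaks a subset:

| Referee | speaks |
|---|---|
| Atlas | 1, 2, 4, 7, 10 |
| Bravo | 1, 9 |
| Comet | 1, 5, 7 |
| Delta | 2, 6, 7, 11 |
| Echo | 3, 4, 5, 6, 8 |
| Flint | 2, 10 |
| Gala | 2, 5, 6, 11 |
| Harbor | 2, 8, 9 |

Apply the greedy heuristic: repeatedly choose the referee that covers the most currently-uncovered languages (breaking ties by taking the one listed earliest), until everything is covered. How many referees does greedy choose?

Greedy: pick Atlas (covers 5 new) → pick Echo (covers 4 new) → pick Bravo (covers 1 new) → pick Delta (covers 1 new). Total picks: 4.

4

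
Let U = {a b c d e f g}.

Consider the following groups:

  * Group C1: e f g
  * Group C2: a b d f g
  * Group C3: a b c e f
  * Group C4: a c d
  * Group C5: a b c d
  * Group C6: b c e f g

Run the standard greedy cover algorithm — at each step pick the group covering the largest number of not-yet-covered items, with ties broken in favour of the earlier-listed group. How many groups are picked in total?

Greedy: pick C2 (covers 5 new) → pick C3 (covers 2 new). Total picks: 2.

2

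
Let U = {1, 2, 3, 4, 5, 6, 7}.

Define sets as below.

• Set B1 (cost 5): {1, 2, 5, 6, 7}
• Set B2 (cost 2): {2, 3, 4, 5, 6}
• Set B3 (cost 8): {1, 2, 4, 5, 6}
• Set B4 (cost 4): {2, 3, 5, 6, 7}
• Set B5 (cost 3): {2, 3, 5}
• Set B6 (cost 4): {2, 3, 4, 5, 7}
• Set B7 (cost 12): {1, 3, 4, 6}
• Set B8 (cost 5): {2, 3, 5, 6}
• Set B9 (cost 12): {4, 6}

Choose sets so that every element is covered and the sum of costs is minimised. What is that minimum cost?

B1, B2 together cover every element (B1 ∪ B2 = {1, 2, 3, 4, 5, 6, 7}); total cost 5 + 2 = 7.
No covering selection has total cost below 7.

7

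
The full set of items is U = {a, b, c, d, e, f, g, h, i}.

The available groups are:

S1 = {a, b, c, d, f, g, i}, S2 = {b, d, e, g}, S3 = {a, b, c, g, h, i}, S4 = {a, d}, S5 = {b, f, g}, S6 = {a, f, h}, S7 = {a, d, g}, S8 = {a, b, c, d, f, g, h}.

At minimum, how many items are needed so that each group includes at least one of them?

T = {a, b} meets every group (each contains at least one member of T), and |T| = 2.
The groups S2, S6 are pairwise disjoint, so any hitting set needs a separate item for each — at least 2. Hence 2 is optimal.

2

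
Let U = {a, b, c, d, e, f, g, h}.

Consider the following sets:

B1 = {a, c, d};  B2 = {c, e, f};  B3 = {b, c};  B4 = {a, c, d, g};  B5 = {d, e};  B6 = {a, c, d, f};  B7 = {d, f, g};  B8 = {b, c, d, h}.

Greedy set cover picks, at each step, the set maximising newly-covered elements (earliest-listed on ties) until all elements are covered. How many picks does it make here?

3

Greedy: pick B4 (covers 4 new) → pick B2 (covers 2 new) → pick B8 (covers 2 new). Total picks: 3.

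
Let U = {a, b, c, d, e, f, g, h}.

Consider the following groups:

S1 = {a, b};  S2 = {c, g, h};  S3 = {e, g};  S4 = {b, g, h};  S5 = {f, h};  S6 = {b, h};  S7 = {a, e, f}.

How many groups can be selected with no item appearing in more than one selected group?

3

S1, S3, S5 are pairwise disjoint (S1={a,b}; S3={e,g}; S5={f,h}).
Every remaining group overlaps one of these, and no 4 of the listed groups are pairwise disjoint, so 3 is the maximum.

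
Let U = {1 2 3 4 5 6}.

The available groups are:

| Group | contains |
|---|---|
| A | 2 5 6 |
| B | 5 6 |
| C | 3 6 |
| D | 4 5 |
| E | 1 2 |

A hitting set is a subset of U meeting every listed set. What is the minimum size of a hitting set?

H = {2, 3, 5} meets every group (each contains at least one member of H), and |H| = 3.
The groups C, D, E are pairwise disjoint, so any hitting set needs a separate element for each — at least 3. Hence 3 is optimal.

3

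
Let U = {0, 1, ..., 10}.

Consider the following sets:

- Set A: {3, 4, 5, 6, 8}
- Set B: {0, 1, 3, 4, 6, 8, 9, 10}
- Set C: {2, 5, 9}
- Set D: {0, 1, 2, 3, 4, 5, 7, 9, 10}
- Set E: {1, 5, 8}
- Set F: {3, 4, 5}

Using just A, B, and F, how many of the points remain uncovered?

Union of A, B, F = {0, 1, 3, 4, 5, 6, 8, 9, 10}.
Not covered: 2, 7 — 2 points.

2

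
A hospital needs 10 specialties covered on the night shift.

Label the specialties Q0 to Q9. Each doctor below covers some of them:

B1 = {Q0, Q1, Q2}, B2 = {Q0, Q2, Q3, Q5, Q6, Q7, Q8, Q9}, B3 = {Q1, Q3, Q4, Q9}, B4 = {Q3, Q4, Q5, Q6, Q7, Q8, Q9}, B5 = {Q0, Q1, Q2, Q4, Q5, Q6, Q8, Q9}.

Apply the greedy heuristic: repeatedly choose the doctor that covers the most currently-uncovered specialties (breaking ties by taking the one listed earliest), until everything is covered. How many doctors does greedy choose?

Greedy: pick B2 (covers 8 new) → pick B3 (covers 2 new). Total picks: 2.

2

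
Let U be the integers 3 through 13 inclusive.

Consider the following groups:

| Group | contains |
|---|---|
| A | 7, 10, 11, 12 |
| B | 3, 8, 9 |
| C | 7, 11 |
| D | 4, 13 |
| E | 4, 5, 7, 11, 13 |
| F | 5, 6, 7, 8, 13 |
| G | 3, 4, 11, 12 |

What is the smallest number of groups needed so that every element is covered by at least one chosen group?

4

Take {A, B, E, F}. Their union is {3, 4, 5, 6, 7, 8, 9, 10, 11, 12, 13}, which is all 11 elements.
No 3 of the 7 groups cover everything (all 35 combinations miss at least one element), so 4 is optimal.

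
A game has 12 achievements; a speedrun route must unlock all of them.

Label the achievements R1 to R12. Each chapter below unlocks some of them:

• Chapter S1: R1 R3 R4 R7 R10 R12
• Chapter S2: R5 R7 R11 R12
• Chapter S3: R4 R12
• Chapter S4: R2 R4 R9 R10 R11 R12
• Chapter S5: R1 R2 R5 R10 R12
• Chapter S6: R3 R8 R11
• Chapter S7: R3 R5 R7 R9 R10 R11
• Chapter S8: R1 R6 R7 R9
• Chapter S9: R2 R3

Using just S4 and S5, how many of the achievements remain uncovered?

Union of S4, S5 = {R1, R2, R4, R5, R9, R10, R11, R12}.
Not covered: R3, R6, R7, R8 — 4 achievements.

4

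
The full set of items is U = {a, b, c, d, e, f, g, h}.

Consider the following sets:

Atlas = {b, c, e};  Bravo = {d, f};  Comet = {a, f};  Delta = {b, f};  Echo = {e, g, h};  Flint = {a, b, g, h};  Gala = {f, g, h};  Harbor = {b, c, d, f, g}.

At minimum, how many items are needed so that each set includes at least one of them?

Take T = {b, f, h}. Each listed set contains at least one of these, so T is a hitting set of size 3.
No choice of 2 items meets every set, so 3 is the minimum.

3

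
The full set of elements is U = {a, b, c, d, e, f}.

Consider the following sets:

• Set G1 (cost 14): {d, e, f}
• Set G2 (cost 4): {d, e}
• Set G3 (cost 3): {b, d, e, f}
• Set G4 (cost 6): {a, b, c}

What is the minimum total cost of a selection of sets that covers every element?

G3, G4 together cover every element (G3 ∪ G4 = {a, b, c, d, e, f}); total cost 3 + 6 = 9.
No covering selection has total cost below 9.

9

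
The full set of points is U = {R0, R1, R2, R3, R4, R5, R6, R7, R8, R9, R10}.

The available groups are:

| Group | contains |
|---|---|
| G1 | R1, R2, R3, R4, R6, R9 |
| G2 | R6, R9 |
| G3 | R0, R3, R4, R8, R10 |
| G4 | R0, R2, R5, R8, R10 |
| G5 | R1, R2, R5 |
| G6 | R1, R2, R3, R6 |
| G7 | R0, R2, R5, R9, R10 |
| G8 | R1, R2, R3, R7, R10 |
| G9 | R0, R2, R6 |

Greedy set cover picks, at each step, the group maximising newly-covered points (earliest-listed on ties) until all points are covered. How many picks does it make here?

3

Greedy: pick G1 (covers 6 new) → pick G4 (covers 4 new) → pick G8 (covers 1 new). Total picks: 3.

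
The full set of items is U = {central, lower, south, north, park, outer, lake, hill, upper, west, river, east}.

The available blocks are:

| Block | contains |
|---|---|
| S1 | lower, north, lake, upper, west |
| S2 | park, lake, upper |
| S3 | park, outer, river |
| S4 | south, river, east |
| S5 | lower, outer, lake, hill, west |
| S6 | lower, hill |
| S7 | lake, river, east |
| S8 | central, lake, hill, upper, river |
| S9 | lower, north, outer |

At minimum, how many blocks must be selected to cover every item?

S1 and S3 and S4 and S8 together: S1 ∪ S3 ∪ S4 ∪ S8 = {central, lower, south, north, park, outer, lake, hill, upper, west, river, east} — every item is covered.
Only S8 contains central, so S8 is forced; the remaining 7 items need at least 3 more blocks (each remaining block adds at most 3) — so at least 4 blocks are needed, and 4 is optimal.

4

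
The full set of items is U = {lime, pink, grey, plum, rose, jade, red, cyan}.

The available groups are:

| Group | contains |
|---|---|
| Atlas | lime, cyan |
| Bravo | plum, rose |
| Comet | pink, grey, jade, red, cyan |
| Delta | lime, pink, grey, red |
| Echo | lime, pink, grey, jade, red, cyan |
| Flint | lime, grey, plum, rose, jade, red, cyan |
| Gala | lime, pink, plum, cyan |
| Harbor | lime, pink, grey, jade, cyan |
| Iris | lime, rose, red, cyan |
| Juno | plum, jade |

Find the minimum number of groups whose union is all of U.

2

Take {Bravo, Echo}. Their union is {lime, pink, grey, plum, rose, jade, red, cyan}, which is all 8 items.
No single group has all 8 items (the largest, Flint, has 7), so 2 is optimal.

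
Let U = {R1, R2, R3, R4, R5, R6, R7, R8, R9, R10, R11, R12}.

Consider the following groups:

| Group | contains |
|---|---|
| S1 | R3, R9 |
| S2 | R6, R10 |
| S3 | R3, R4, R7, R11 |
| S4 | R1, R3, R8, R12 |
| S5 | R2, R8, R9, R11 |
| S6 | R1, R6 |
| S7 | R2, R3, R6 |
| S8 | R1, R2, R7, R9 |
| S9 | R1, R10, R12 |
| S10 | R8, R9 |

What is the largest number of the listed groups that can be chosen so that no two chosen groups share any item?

S3, S6, S10 are pairwise disjoint (S3={R3,R4,R7,R11}; S6={R1,R6}; S10={R8,R9}).
Every remaining group overlaps one of these, and no 4 of the listed groups are pairwise disjoint, so 3 is the maximum.

3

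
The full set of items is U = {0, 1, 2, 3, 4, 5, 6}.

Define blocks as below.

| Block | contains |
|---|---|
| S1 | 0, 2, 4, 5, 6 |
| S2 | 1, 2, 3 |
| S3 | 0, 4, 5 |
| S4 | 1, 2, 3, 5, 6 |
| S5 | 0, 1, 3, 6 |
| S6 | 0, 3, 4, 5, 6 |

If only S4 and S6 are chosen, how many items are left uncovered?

0

Union of S4, S6 = {0, 1, 2, 3, 4, 5, 6} — that's every item, so 0 are uncovered.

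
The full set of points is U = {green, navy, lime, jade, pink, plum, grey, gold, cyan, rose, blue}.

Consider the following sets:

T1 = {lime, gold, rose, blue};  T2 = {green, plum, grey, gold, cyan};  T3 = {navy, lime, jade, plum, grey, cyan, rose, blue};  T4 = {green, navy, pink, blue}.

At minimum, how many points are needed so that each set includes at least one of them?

2

The 2 points {gold, blue} hit every set.
No single point lies in every set, so at least 2 are needed and 2 is optimal.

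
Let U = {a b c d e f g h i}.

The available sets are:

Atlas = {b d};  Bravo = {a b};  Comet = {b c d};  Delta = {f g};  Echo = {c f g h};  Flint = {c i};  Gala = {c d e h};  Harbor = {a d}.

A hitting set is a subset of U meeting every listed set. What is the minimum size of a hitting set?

4

T = {a, b, c, f} meets every set (each contains at least one member of T), and |T| = 4.
No choice of 3 items meets every set, so 4 is the minimum.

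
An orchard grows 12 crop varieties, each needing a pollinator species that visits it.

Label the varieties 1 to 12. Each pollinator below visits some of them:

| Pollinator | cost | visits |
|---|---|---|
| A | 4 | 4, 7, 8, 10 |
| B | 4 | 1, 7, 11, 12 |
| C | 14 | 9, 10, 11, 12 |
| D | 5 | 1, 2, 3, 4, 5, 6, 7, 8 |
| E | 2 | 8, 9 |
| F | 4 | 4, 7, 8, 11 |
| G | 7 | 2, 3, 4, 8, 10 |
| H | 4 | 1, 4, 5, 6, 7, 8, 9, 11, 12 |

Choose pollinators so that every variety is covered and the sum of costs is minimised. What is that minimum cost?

11

G, H together cover every variety (G ∪ H = {1, 2, 3, 4, 5, 6, 7, 8, 9, 10, 11, 12}); total cost 7 + 4 = 11.
No covering selection has total cost below 11.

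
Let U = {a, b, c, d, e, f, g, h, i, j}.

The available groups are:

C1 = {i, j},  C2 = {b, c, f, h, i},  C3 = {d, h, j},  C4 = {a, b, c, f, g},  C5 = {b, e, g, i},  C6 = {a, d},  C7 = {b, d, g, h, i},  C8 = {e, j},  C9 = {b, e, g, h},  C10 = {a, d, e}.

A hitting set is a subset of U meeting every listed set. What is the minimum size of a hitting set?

3

The 3 points {a, b, j} hit every group.
The groups C1, C6, C9 are pairwise disjoint, so any hitting set needs a separate point for each — at least 3. Hence 3 is optimal.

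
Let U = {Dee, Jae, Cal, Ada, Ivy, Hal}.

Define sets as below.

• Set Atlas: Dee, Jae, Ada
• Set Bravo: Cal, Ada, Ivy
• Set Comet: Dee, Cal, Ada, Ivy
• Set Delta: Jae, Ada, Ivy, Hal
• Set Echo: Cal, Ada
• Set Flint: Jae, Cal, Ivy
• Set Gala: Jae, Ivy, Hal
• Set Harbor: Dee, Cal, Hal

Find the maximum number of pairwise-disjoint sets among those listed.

2

Echo, Gala are pairwise disjoint (Echo={Cal,Ada}; Gala={Jae,Ivy,Hal}).
Every remaining set overlaps one of these, and no 3 of the listed sets are pairwise disjoint, so 2 is the maximum.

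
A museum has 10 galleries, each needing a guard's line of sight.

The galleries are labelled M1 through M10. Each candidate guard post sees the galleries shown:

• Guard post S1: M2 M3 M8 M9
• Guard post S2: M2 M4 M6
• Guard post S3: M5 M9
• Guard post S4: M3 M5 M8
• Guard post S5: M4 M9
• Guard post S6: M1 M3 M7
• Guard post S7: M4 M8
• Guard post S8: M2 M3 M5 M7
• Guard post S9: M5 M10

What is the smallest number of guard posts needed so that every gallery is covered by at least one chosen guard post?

4

S1 and S2 and S6 and S9 together: S1 ∪ S2 ∪ S6 ∪ S9 = {M1, M2, M3, M4, M5, M6, M7, M8, M9, M10} — every gallery is covered.
Only S6 contains M1, so S6 is forced; the remaining 7 galleries need at least 3 more guard posts (each remaining guard post adds at most 3) — so at least 4 guard posts are needed, and 4 is optimal.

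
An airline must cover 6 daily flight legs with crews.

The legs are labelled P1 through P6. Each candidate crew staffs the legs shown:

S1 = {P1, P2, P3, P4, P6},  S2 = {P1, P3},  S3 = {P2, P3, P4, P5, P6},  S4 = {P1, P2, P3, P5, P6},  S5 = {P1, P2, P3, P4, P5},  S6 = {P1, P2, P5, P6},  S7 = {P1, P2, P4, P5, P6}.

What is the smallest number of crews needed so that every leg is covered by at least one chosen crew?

Take {S1, S6}. Their union is {P1, P2, P3, P4, P5, P6}, which is all 6 legs.
No single crew has all 6 legs (the largest, S1, has 5), so 2 is optimal.

2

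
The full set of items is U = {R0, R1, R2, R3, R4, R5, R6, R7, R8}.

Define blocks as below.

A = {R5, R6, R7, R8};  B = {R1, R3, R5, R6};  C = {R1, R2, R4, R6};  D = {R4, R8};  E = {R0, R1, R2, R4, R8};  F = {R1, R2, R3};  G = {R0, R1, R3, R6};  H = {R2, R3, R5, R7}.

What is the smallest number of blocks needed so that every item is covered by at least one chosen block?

D and G and H together: D ∪ G ∪ H = {R0, R1, R2, R3, R4, R5, R6, R7, R8} — every item is covered.
No 2 of the 8 blocks cover everything (all 28 combinations miss at least one item), so 3 is optimal.

3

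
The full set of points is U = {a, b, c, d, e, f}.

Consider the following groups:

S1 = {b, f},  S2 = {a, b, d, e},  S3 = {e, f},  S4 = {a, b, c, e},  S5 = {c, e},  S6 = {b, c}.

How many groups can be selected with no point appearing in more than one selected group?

S1, S5 are pairwise disjoint (S1={b,f}; S5={c,e}).
Every remaining group overlaps one of these, and no 3 of the listed groups are pairwise disjoint, so 2 is the maximum.

2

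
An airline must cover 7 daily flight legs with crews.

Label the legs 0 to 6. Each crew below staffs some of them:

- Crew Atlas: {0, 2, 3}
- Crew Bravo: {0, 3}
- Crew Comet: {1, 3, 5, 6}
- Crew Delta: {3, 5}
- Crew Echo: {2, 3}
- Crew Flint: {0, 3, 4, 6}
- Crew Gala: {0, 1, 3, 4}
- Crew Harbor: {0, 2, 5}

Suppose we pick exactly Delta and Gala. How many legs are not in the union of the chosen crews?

2

Union of Delta, Gala = {0, 1, 3, 4, 5}.
Not covered: 2, 6 — 2 legs.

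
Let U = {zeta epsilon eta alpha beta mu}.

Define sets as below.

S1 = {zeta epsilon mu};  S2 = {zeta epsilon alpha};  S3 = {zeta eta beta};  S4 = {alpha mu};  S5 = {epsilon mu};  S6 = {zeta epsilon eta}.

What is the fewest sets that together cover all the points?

3

Take {S3, S4, S5}. Their union is {zeta, epsilon, eta, alpha, beta, mu}, which is all 6 points.
Only S3 contains beta, so S3 is forced; the remaining 3 points need at least 2 more sets (each remaining set adds at most 2) — so at least 3 sets are needed, and 3 is optimal.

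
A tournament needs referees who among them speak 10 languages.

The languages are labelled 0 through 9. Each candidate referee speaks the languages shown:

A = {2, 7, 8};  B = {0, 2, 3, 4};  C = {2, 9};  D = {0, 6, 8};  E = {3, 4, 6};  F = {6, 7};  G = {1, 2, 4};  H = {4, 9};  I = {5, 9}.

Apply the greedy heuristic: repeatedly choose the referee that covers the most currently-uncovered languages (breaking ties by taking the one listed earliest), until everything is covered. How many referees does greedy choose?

5

Greedy: pick B (covers 4 new) → pick A (covers 2 new) → pick I (covers 2 new) → pick D (covers 1 new) → pick G (covers 1 new). Total picks: 5.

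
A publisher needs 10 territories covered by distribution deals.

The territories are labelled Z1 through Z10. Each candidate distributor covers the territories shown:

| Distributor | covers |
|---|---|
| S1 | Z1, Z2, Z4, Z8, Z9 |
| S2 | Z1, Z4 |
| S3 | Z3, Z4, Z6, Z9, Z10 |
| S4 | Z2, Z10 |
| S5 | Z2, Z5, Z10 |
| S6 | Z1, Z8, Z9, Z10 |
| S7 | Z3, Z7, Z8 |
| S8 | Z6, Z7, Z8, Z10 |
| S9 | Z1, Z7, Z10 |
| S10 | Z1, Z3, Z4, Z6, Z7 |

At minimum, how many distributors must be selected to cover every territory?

Take {S5, S6, S10}. Their union is {Z1, Z2, Z3, Z4, Z5, Z6, Z7, Z8, Z9, Z10}, which is all 10 territories.
Only S5 contains Z5, so S5 is forced; the remaining 7 territories need at least 2 more distributors (each remaining distributor adds at most 5) — so at least 3 distributors are needed, and 3 is optimal.

3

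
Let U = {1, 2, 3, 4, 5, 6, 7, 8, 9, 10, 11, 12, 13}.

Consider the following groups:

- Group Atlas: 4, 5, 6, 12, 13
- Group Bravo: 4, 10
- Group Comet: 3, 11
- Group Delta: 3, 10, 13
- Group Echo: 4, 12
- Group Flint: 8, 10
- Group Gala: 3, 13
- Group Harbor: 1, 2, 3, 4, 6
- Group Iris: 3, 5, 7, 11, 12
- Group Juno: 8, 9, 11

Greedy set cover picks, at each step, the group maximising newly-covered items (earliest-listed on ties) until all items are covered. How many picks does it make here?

5

Greedy: pick Atlas (covers 5 new) → pick Harbor (covers 3 new) → pick Juno (covers 3 new) → pick Bravo (covers 1 new) → pick Iris (covers 1 new). Total picks: 5.
(The true minimum cover uses only 4 groups, so greedy is not optimal here.)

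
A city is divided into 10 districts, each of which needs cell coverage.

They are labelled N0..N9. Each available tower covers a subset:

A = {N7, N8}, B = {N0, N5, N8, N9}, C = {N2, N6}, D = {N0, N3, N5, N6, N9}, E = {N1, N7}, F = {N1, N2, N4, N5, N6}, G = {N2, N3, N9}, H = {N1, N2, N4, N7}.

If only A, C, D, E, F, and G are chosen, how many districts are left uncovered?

0

Union of A, C, D, E, F, G = {N0, N1, N2, N3, N4, N5, N6, N7, N8, N9} — that's every district, so 0 are uncovered.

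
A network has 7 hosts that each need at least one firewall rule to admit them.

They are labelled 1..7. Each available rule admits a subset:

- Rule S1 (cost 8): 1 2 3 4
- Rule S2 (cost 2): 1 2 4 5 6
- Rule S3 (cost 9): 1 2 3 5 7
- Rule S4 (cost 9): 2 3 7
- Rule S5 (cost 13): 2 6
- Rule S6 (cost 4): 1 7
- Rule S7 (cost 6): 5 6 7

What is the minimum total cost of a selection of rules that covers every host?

S2, S4 together cover every host (S2 ∪ S4 = {1, 2, 3, 4, 5, 6, 7}); total cost 2 + 9 = 11.
The greedy pick S2, S6, S1 costs 14; no covering selection beats 11.

11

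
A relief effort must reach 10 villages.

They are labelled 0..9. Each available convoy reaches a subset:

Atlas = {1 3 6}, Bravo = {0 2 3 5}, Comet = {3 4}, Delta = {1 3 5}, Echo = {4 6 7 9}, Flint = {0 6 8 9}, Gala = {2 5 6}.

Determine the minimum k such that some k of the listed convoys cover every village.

4

Bravo and Delta and Echo and Flint together: Bravo ∪ Delta ∪ Echo ∪ Flint = {0, 1, 2, 3, 4, 5, 6, 7, 8, 9} — every village is covered.
No 3 of the 7 convoys cover everything (all 35 combinations miss at least one village), so 4 is optimal.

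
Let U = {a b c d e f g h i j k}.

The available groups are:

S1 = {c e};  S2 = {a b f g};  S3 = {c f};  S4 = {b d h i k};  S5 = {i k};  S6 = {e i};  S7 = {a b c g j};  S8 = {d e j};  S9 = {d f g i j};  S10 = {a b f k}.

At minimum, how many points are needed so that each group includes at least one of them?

T = {e, f, j, k} meets every group (each contains at least one member of T), and |T| = 4.
No choice of 3 points meets every group, so 4 is the minimum.

4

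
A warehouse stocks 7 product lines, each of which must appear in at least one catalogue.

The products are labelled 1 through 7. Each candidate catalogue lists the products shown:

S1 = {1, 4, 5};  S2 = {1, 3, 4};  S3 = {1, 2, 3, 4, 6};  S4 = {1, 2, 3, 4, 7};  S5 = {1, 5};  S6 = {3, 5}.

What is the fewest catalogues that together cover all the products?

3

S3 and S4 and S6 together: S3 ∪ S4 ∪ S6 = {1, 2, 3, 4, 5, 6, 7} — every product is covered.
Only S3 contains 6, so S3 is forced; the remaining 2 products need at least 2 more catalogues (each remaining catalogue adds at most 1) — so at least 3 catalogues are needed, and 3 is optimal.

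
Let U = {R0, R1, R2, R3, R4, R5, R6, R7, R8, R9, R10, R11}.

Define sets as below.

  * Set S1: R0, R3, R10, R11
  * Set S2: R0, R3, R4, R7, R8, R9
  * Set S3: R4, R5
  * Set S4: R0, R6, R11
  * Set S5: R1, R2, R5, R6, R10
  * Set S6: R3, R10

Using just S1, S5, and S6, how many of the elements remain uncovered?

4

Union of S1, S5, S6 = {R0, R1, R2, R3, R5, R6, R10, R11}.
Not covered: R4, R7, R8, R9 — 4 elements.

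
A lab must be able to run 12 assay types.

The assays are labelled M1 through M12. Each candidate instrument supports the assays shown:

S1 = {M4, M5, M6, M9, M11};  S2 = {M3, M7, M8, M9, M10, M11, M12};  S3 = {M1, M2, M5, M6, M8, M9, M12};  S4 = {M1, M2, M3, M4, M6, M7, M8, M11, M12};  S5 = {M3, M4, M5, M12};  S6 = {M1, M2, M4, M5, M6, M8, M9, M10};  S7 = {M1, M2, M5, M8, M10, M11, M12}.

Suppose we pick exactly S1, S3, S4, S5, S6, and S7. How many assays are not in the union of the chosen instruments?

Union of S1, S3, S4, S5, S6, S7 = {M1, M2, M3, M4, M5, M6, M7, M8, M9, M10, M11, M12} — that's every assay, so 0 are uncovered.

0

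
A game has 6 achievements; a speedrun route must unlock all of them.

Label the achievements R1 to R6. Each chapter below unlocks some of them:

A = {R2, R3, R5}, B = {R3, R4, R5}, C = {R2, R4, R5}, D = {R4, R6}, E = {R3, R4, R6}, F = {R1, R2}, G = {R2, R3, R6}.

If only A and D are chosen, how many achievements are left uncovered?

1

Union of A, D = {R2, R3, R4, R5, R6}.
Not covered: R1 — 1 achievement.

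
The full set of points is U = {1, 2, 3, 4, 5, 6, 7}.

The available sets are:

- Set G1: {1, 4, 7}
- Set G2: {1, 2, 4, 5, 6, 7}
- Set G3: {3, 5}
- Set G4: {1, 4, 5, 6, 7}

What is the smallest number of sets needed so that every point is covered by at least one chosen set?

Take {G2, G3}. Their union is {1, 2, 3, 4, 5, 6, 7}, which is all 7 points.
No single set has all 7 points (the largest, G2, has 6), so 2 is optimal.

2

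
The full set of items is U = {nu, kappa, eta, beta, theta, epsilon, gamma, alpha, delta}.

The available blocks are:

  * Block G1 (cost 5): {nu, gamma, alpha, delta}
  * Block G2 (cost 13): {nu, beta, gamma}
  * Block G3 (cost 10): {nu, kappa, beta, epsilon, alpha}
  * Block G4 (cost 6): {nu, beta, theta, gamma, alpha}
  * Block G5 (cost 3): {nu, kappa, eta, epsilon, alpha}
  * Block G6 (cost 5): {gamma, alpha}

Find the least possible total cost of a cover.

G1, G4, G5 together cover every item (G1 ∪ G4 ∪ G5 = {nu, kappa, eta, beta, theta, epsilon, gamma, alpha, delta}); total cost 5 + 6 + 3 = 14.
No covering selection has total cost below 14.

14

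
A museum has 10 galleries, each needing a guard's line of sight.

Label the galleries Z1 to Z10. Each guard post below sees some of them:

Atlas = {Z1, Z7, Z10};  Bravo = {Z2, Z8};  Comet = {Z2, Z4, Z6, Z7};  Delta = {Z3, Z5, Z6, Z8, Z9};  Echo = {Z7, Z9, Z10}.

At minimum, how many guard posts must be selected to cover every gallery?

3

Take {Atlas, Comet, Delta}. Their union is {Z1, Z2, Z3, Z4, Z5, Z6, Z7, Z8, Z9, Z10}, which is all 10 galleries.
Only Atlas contains Z1, so Atlas is forced; the remaining 7 galleries need at least 2 more guard posts (each remaining guard post adds at most 5) — so at least 3 guard posts are needed, and 3 is optimal.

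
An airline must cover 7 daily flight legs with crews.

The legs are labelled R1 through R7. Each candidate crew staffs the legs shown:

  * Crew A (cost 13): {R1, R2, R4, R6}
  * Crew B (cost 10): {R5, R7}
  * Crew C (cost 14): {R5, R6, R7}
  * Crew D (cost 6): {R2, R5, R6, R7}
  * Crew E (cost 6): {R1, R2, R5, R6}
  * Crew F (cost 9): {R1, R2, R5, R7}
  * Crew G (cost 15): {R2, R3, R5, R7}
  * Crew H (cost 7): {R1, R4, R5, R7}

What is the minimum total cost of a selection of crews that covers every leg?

28

A, G together cover every leg (A ∪ G = {R1, R2, R3, R4, R5, R6, R7}); total cost 13 + 15 = 28.
No covering selection has total cost below 28.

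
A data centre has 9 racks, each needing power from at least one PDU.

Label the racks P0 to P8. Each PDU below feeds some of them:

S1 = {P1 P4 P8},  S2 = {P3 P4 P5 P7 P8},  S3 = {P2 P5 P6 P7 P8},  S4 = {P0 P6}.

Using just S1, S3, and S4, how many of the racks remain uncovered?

Union of S1, S3, S4 = {P0, P1, P2, P4, P5, P6, P7, P8}.
Not covered: P3 — 1 rack.

1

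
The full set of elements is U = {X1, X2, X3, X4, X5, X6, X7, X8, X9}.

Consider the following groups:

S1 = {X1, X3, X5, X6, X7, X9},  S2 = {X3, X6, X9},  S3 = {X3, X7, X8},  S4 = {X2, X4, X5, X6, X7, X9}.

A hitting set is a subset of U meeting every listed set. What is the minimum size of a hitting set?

Take H = {X3, X6}. Each listed group contains at least one of these, so H is a hitting set of size 2.
No single element lies in every group, so at least 2 are needed and 2 is optimal.

2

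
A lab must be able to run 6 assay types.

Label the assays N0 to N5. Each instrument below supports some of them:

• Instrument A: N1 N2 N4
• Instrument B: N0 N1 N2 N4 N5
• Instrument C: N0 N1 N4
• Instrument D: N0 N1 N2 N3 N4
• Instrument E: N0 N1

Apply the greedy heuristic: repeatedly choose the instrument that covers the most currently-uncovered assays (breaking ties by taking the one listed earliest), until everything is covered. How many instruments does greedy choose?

Greedy: pick B (covers 5 new) → pick D (covers 1 new). Total picks: 2.

2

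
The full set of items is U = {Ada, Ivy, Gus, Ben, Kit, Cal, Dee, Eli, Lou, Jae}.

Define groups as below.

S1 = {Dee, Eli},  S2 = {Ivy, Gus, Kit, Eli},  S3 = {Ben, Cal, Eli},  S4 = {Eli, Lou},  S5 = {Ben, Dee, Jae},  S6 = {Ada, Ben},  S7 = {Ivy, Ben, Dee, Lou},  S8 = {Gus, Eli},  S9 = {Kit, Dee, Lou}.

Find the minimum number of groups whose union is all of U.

5

Take {S2, S3, S4, S5, S6}. Their union is {Ada, Ivy, Gus, Ben, Kit, Cal, Dee, Eli, Lou, Jae}, which is all 10 items.
No 4 of the 9 groups cover everything (all 126 combinations miss at least one item), so 5 is optimal.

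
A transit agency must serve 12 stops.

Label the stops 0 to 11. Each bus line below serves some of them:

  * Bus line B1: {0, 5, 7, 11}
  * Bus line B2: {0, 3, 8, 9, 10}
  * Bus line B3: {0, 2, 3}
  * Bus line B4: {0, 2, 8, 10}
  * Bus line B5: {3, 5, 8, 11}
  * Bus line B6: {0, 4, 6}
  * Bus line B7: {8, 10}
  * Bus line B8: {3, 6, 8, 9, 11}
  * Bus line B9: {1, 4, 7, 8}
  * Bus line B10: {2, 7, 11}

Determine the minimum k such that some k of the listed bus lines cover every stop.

4

B4 and B5 and B8 and B9 together: B4 ∪ B5 ∪ B8 ∪ B9 = {0, 1, 2, 3, 4, 5, 6, 7, 8, 9, 10, 11} — every stop is covered.
No 3 of the 10 bus lines cover everything (all 120 combinations miss at least one stop), so 4 is optimal.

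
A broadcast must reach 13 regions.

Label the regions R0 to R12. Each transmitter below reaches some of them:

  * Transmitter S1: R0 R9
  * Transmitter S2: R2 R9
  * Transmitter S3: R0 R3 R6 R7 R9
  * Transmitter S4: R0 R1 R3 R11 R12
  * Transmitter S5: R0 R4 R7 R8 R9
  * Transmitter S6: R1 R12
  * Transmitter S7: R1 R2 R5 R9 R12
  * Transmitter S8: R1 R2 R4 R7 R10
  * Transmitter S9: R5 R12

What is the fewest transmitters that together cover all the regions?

S3 and S4 and S5 and S8 and S9 together: S3 ∪ S4 ∪ S5 ∪ S8 ∪ S9 = {R0, R1, R2, R3, R4, R5, R6, R7, R8, R9, R10, R11, R12} — every region is covered.
No 4 of the 9 transmitters cover everything (all 126 combinations miss at least one region), so 5 is optimal.

5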